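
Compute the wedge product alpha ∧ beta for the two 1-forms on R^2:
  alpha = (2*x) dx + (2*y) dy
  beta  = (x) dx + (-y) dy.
alpha ∧ beta = (-4*x*y) dx ∧ dy

Distribute the wedge, using dx_i ∧ dx_j = -dx_j ∧ dx_i and dx_i ∧ dx_i = 0. For each pair (i, j) with i < j, the coefficient of dx_i ∧ dx_j in alpha ∧ beta is (alpha_i * beta_j - alpha_j * beta_i). Collecting: alpha ∧ beta = (-4*x*y) dx ∧ dy.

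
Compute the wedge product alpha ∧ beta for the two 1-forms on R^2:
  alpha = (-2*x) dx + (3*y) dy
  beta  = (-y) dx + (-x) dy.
alpha ∧ beta = (2*x^2 + 3*y^2) dx ∧ dy

Distribute the wedge, using dx_i ∧ dx_j = -dx_j ∧ dx_i and dx_i ∧ dx_i = 0. For each pair (i, j) with i < j, the coefficient of dx_i ∧ dx_j in alpha ∧ beta is (alpha_i * beta_j - alpha_j * beta_i). Collecting: alpha ∧ beta = (2*x^2 + 3*y^2) dx ∧ dy.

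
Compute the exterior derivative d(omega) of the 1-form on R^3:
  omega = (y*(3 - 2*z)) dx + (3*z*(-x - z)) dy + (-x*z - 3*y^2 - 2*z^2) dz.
d(omega) = (-z - 3) dx ∧ dy + (2*y - z) dx ∧ dz + (3*x - 6*y + 6*z) dy ∧ dz

For a 1-form omega = sum_i f_i dx_i, the exterior derivative is
  d(omega) = sum_{i < j} (∂f_j/∂x_i - ∂f_i/∂x_j) dx_i ∧ dx_j.
  coefficient of dx ∧ dy: ∂f_2/∂x - ∂f_1/∂y = ∂(3*z*(-x - z))/∂x - ∂(y*(3 - 2*z))/∂y = -z - 3
  coefficient of dx ∧ dz: ∂f_3/∂x - ∂f_1/∂z = ∂(-x*z - 3*y^2 - 2*z^2)/∂x - ∂(y*(3 - 2*z))/∂z = 2*y - z
  coefficient of dy ∧ dz: ∂f_3/∂y - ∂f_2/∂z = ∂(-x*z - 3*y^2 - 2*z^2)/∂y - ∂(3*z*(-x - z))/∂z = 3*x - 6*y + 6*z
Assembling: d(omega) = (-z - 3) dx ∧ dy + (2*y - z) dx ∧ dz + (3*x - 6*y + 6*z) dy ∧ dz.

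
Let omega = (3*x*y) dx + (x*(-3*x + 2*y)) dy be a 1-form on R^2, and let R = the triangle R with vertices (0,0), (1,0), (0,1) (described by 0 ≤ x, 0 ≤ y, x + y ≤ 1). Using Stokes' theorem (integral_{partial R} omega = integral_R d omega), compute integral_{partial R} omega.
integral_(partial R) omega = -7/6

Stokes: integral_partial_R omega = integral_R d omega with d omega = (∂Q/∂x - ∂P/∂y) dx ∧ dy.
  ∂Q/∂x = -6*x + 2*y
  ∂P/∂y = 3*x
  integrand = ∂Q/∂x - ∂P/∂y = -9*x + 2*y.
Integrating over R: integral_0^1 integral_0^{1-x} (-9*x + 2*y) dy dx = -7/6.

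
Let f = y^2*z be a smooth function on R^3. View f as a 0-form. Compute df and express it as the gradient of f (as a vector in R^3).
df = (0) dx + (2*y*z) dy + (y^2) dz; grad f = (0, 2*y*z, y^2)

For a 0-form f, d f = (∂f/∂x) dx + (∂f/∂y) dy + (∂f/∂z) dz. The components of the vector representation are exactly the entries of grad f in Cartesian coordinates:
  ∂f/∂x = 0
  ∂f/∂y = 2*y*z
  ∂f/∂z = y^2.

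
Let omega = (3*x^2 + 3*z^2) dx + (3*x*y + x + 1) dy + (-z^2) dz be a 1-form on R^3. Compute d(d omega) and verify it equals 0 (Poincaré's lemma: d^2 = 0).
d(d omega) = 0

Step 1: d omega = sum_{i<j} (∂f_j/∂x_i - ∂f_i/∂x_j) dx_i ∧ dx_j:
  coeff of dx ∧ dy: 3*y + 1
  coeff of dx ∧ dz: -6*z
  coeff of dy ∧ dz: 0
Step 2: Apply d again to each 2-form coefficient. The only possible 3-form in R^3 is dx ∧ dy ∧ dz, with coefficient
  ∂(coeff of dy∧dz)/∂x - ∂(coeff of dx∧dz)/∂y + ∂(coeff of dx∧dy)/∂z
  = ∂/∂x (0) - ∂/∂y (-6*z) + ∂/∂z (3*y + 1).
Each of these terms simplifies to sums of mixed partials that cancel in pairs. The result is 0 (by equality of mixed partials for smooth functions — Schwarz / Clairaut).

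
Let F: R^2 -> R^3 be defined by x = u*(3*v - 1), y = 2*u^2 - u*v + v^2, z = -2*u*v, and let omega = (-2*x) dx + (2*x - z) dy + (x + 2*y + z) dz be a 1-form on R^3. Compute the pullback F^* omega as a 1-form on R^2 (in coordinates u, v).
F^* omega = (24*u^2*v - 8*u^2 - 24*u*v^2 + 16*u*v - 2*u - 4*v^3) du + (2*u*(-4*u^2 - 12*u*v + 5*u + 6*v^2 - 2*v)) dv

Using F^*(f dg) = (f ∘ F) d(g ∘ F), substitute each coordinate x_i by F_i(u, v) in f_i, and replace dx_i by d F_i = (∂F_i/∂u) du + (∂F_i/∂v) dv.
  For the x component: f_1(F) = 2*u*(1 - 3*v); d F_1 = (3*v - 1) du + (3*u) dv
  For the y component: f_2(F) = 2*u*(4*v - 1); d F_2 = (4*u - v) du + (-u + 2*v) dv
  For the z component: f_3(F) = 4*u^2 - u*v - u + 2*v^2; d F_3 = (-2*v) du + (-2*u) dv
Combining and collecting du, dv coefficients:
  coeff of du: 24*u^2*v - 8*u^2 - 24*u*v^2 + 16*u*v - 2*u - 4*v^3
  coeff of dv: 2*u*(-4*u^2 - 12*u*v + 5*u + 6*v^2 - 2*v)
F^* omega = (24*u^2*v - 8*u^2 - 24*u*v^2 + 16*u*v - 2*u - 4*v^3) du + (2*u*(-4*u^2 - 12*u*v + 5*u + 6*v^2 - 2*v)) dv.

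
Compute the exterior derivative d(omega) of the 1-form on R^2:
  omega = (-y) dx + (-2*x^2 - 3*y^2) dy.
d(omega) = (1 - 4*x) dx ∧ dy

For a 1-form omega = sum_i f_i dx_i, the exterior derivative is
  d(omega) = sum_{i < j} (∂f_j/∂x_i - ∂f_i/∂x_j) dx_i ∧ dx_j.
  coefficient of dx ∧ dy: ∂f_2/∂x - ∂f_1/∂y = ∂(-2*x^2 - 3*y^2)/∂x - ∂(-y)/∂y = 1 - 4*x
Assembling: d(omega) = (1 - 4*x) dx ∧ dy.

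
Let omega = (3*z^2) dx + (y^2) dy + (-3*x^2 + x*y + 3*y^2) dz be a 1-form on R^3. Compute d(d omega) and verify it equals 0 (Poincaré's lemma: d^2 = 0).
d(d omega) = 0

Step 1: d omega = sum_{i<j} (∂f_j/∂x_i - ∂f_i/∂x_j) dx_i ∧ dx_j:
  coeff of dx ∧ dy: 0
  coeff of dx ∧ dz: -6*x + y - 6*z
  coeff of dy ∧ dz: x + 6*y
Step 2: Apply d again to each 2-form coefficient. The only possible 3-form in R^3 is dx ∧ dy ∧ dz, with coefficient
  ∂(coeff of dy∧dz)/∂x - ∂(coeff of dx∧dz)/∂y + ∂(coeff of dx∧dy)/∂z
  = ∂/∂x (x + 6*y) - ∂/∂y (-6*x + y - 6*z) + ∂/∂z (0).
Each of these terms simplifies to sums of mixed partials that cancel in pairs. The result is 0 (by equality of mixed partials for smooth functions — Schwarz / Clairaut).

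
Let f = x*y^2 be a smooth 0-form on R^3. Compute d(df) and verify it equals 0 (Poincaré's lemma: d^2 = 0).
d(df) = 0

Step 1: df = sum_i (∂f/∂x_i) dx_i = (y^2) dx + (2*x*y) dy + (0) dz.
Step 2: Apply d again. Using the 1-form formula, the coefficient of dx ∧ dy in d(df) is ∂^2 f/∂x ∂y - ∂^2 f/∂y ∂x = (2*y) - (2*y) = 0 (equality of mixed partials for smooth f).
Similarly for dx ∧ dz and dy ∧ dz — all coefficients vanish. So d(df) = 0.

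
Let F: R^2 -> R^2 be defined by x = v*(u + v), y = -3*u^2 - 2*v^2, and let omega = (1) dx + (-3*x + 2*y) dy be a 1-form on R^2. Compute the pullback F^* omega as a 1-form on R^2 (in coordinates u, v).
F^* omega = (36*u^3 + 18*u^2*v + 42*u*v^2 + v) du + (24*u^2*v + 12*u*v^2 + u + 28*v^3 + 2*v) dv

Using F^*(f dg) = (f ∘ F) d(g ∘ F), substitute each coordinate x_i by F_i(u, v) in f_i, and replace dx_i by d F_i = (∂F_i/∂u) du + (∂F_i/∂v) dv.
  For the x component: f_1(F) = 1; d F_1 = (v) du + (u + 2*v) dv
  For the y component: f_2(F) = -6*u^2 - 3*u*v - 7*v^2; d F_2 = (-6*u) du + (-4*v) dv
Combining and collecting du, dv coefficients:
  coeff of du: 36*u^3 + 18*u^2*v + 42*u*v^2 + v
  coeff of dv: 24*u^2*v + 12*u*v^2 + u + 28*v^3 + 2*v
F^* omega = (36*u^3 + 18*u^2*v + 42*u*v^2 + v) du + (24*u^2*v + 12*u*v^2 + u + 28*v^3 + 2*v) dv.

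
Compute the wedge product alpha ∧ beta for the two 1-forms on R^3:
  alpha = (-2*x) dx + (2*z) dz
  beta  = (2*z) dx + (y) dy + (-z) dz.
alpha ∧ beta = (-2*x*y) dx ∧ dy + (2*z*(x - 2*z)) dx ∧ dz + (-2*y*z) dy ∧ dz

Distribute the wedge, using dx_i ∧ dx_j = -dx_j ∧ dx_i and dx_i ∧ dx_i = 0. For each pair (i, j) with i < j, the coefficient of dx_i ∧ dx_j in alpha ∧ beta is (alpha_i * beta_j - alpha_j * beta_i). Collecting: alpha ∧ beta = (-2*x*y) dx ∧ dy + (2*z*(x - 2*z)) dx ∧ dz + (-2*y*z) dy ∧ dz.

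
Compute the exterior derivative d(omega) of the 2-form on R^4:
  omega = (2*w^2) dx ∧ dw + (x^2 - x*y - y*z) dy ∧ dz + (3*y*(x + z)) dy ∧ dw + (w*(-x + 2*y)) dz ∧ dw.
d(omega) = (2*x - y) dx ∧ dy ∧ dz + (3*y) dx ∧ dy ∧ dw + (2*w - 3*y) dy ∧ dz ∧ dw + (-w) dx ∧ dz ∧ dw

For a 2-form omega = sum_{i<j} g_{ij} dx_i ∧ dx_j, the exterior derivative is
  d(omega) = sum_{i<j} d(g_{ij}) ∧ dx_i ∧ dx_j = sum_{i<j, k} (∂g_{ij}/∂x_k) dx_k ∧ dx_i ∧ dx_j.
Expand each term, using dx_k ∧ dx_i ∧ dx_j = sgn(permutation) dx_{(a)} ∧ dx_{(b)} ∧ dx_{(c)} with (a < b < c) sorted:
  d(x^2 - x*y - y*z) includes (∂/∂x)(x^2 - x*y - y*z) dx = (2*x - y) dx, which multiplied by dy ∧ dz gives (2*x - y) dx ∧ dy ∧ dz
  d(3*y*(x + z)) includes (∂/∂x)(3*y*(x + z)) dx = (3*y) dx, which multiplied by dy ∧ dw gives (3*y) dx ∧ dy ∧ dw
  d(3*y*(x + z)) includes (∂/∂z)(3*y*(x + z)) dz = (3*y) dz, which multiplied by dy ∧ dw gives (-3*y) dy ∧ dz ∧ dw
  d(w*(-x + 2*y)) includes (∂/∂x)(w*(-x + 2*y)) dx = (-w) dx, which multiplied by dz ∧ dw gives (-w) dx ∧ dz ∧ dw
  d(w*(-x + 2*y)) includes (∂/∂y)(w*(-x + 2*y)) dy = (2*w) dy, which multiplied by dz ∧ dw gives (2*w) dy ∧ dz ∧ dw
Collecting like 3-forms: d(omega) = (2*x - y) dx ∧ dy ∧ dz + (3*y) dx ∧ dy ∧ dw + (2*w - 3*y) dy ∧ dz ∧ dw + (-w) dx ∧ dz ∧ dw.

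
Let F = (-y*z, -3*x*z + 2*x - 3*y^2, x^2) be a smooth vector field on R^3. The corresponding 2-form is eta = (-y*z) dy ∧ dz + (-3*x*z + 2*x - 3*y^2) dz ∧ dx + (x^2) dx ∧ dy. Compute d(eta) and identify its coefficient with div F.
d(eta) = (-6*y) dx ∧ dy ∧ dz; div F = -6*y

For a 2-form in R^3 of the form above, applying d gives a 3-form with coefficient ∂P/∂x + ∂Q/∂y + ∂R/∂z:
  ∂P/∂x = 0
  ∂Q/∂y = -6*y
  ∂R/∂z = 0
Sum = -6*y, which is exactly div F.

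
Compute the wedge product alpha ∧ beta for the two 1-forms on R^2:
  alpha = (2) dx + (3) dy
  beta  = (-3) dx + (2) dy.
alpha ∧ beta = (13) dx ∧ dy

Distribute the wedge, using dx_i ∧ dx_j = -dx_j ∧ dx_i and dx_i ∧ dx_i = 0. For each pair (i, j) with i < j, the coefficient of dx_i ∧ dx_j in alpha ∧ beta is (alpha_i * beta_j - alpha_j * beta_i). Collecting: alpha ∧ beta = (13) dx ∧ dy.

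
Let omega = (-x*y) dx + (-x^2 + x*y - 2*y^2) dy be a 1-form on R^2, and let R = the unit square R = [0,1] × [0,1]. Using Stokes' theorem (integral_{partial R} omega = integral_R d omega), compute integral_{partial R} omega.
integral_(partial R) omega = 0

Stokes: integral_partial_R omega = integral_R d omega with d omega = (∂Q/∂x - ∂P/∂y) dx ∧ dy.
  ∂Q/∂x = -2*x + y
  ∂P/∂y = -x
  integrand = ∂Q/∂x - ∂P/∂y = -x + y.
Integrating over R: integral_0^1 integral_0^1 (-x + y) dx dy = 0.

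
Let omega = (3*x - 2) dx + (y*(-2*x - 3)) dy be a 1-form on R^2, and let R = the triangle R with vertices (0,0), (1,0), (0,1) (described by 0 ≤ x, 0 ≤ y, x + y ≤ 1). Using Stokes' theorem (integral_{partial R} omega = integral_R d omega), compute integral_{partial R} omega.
integral_(partial R) omega = -1/3

Stokes: integral_partial_R omega = integral_R d omega with d omega = (∂Q/∂x - ∂P/∂y) dx ∧ dy.
  ∂Q/∂x = -2*y
  ∂P/∂y = 0
  integrand = ∂Q/∂x - ∂P/∂y = -2*y.
Integrating over R: integral_0^1 integral_0^{1-x} (-2*y) dy dx = -1/3.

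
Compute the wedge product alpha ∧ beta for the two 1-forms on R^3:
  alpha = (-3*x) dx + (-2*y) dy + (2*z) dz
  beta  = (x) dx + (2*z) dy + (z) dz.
alpha ∧ beta = (2*x*(y - 3*z)) dx ∧ dy + (-5*x*z) dx ∧ dz + (-2*z*(y + 2*z)) dy ∧ dz

Distribute the wedge, using dx_i ∧ dx_j = -dx_j ∧ dx_i and dx_i ∧ dx_i = 0. For each pair (i, j) with i < j, the coefficient of dx_i ∧ dx_j in alpha ∧ beta is (alpha_i * beta_j - alpha_j * beta_i). Collecting: alpha ∧ beta = (2*x*(y - 3*z)) dx ∧ dy + (-5*x*z) dx ∧ dz + (-2*z*(y + 2*z)) dy ∧ dz.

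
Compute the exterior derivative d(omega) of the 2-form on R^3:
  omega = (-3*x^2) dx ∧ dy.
d(omega) = 0

For a 2-form omega = sum_{i<j} g_{ij} dx_i ∧ dx_j, the exterior derivative is
  d(omega) = sum_{i<j} d(g_{ij}) ∧ dx_i ∧ dx_j = sum_{i<j, k} (∂g_{ij}/∂x_k) dx_k ∧ dx_i ∧ dx_j.
Expand each term, using dx_k ∧ dx_i ∧ dx_j = sgn(permutation) dx_{(a)} ∧ dx_{(b)} ∧ dx_{(c)} with (a < b < c) sorted:

Collecting like 3-forms: d(omega) = 0.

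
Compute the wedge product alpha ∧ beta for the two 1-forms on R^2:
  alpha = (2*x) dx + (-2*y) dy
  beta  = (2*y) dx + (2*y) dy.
alpha ∧ beta = (4*y*(x + y)) dx ∧ dy

Distribute the wedge, using dx_i ∧ dx_j = -dx_j ∧ dx_i and dx_i ∧ dx_i = 0. For each pair (i, j) with i < j, the coefficient of dx_i ∧ dx_j in alpha ∧ beta is (alpha_i * beta_j - alpha_j * beta_i). Collecting: alpha ∧ beta = (4*y*(x + y)) dx ∧ dy.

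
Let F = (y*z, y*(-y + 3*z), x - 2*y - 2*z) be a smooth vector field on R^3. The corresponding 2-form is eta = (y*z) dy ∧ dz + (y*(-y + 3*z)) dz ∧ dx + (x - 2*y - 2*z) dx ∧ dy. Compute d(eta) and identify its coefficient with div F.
d(eta) = (-2*y + 3*z - 2) dx ∧ dy ∧ dz; div F = -2*y + 3*z - 2

For a 2-form in R^3 of the form above, applying d gives a 3-form with coefficient ∂P/∂x + ∂Q/∂y + ∂R/∂z:
  ∂P/∂x = 0
  ∂Q/∂y = -2*y + 3*z
  ∂R/∂z = -2
Sum = -2*y + 3*z - 2, which is exactly div F.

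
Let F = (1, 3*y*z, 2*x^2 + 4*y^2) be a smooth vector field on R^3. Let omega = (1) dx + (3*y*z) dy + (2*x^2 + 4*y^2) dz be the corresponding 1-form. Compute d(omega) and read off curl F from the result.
d(omega) = (5*y) dy ∧ dz + (-4*x) dz ∧ dx + (0) dx ∧ dy; curl F = (5*y, -4*x, 0)

d omega = sum_{i<j} (∂f_j/∂x_i - ∂f_i/∂x_j) dx_i ∧ dx_j. Under the identification (dy ∧ dz, dz ∧ dx, dx ∧ dy) ↔ (e_x, e_y, e_z), the coefficients are exactly the components of curl F. Compute:
  ∂R/∂y - ∂Q/∂z = (8*y) - (3*y) = 5*y
  ∂P/∂z - ∂R/∂x = (0) - (4*x) = -4*x
  ∂Q/∂x - ∂P/∂y = (0) - (0) = 0.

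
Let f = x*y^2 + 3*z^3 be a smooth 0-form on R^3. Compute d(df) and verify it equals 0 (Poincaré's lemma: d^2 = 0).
d(df) = 0

Step 1: df = sum_i (∂f/∂x_i) dx_i = (y^2) dx + (2*x*y) dy + (9*z^2) dz.
Step 2: Apply d again. Using the 1-form formula, the coefficient of dx ∧ dy in d(df) is ∂^2 f/∂x ∂y - ∂^2 f/∂y ∂x = (2*y) - (2*y) = 0 (equality of mixed partials for smooth f).
Similarly for dx ∧ dz and dy ∧ dz — all coefficients vanish. So d(df) = 0.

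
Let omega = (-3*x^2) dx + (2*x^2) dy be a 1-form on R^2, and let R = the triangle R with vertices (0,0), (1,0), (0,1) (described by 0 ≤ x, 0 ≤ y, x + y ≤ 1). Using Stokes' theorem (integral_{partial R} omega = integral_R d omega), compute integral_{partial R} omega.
integral_(partial R) omega = 2/3

Stokes: integral_partial_R omega = integral_R d omega with d omega = (∂Q/∂x - ∂P/∂y) dx ∧ dy.
  ∂Q/∂x = 4*x
  ∂P/∂y = 0
  integrand = ∂Q/∂x - ∂P/∂y = 4*x.
Integrating over R: integral_0^1 integral_0^{1-x} (4*x) dy dx = 2/3.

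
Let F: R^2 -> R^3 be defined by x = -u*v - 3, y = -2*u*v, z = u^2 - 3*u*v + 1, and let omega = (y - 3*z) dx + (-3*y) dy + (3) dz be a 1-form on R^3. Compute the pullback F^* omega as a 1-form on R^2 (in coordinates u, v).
F^* omega = (3*u^2*v - 19*u*v^2 + 6*u - 6*v) du + (u*(3*u^2 - 19*u*v - 6)) dv

Using F^*(f dg) = (f ∘ F) d(g ∘ F), substitute each coordinate x_i by F_i(u, v) in f_i, and replace dx_i by d F_i = (∂F_i/∂u) du + (∂F_i/∂v) dv.
  For the x component: f_1(F) = -3*u^2 + 7*u*v - 3; d F_1 = (-v) du + (-u) dv
  For the y component: f_2(F) = 6*u*v; d F_2 = (-2*v) du + (-2*u) dv
  For the z component: f_3(F) = 3; d F_3 = (2*u - 3*v) du + (-3*u) dv
Combining and collecting du, dv coefficients:
  coeff of du: 3*u^2*v - 19*u*v^2 + 6*u - 6*v
  coeff of dv: u*(3*u^2 - 19*u*v - 6)
F^* omega = (3*u^2*v - 19*u*v^2 + 6*u - 6*v) du + (u*(3*u^2 - 19*u*v - 6)) dv.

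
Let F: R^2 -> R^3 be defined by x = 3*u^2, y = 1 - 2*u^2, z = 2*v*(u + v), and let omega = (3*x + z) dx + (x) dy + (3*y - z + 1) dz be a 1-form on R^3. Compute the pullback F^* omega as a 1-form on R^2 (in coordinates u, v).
F^* omega = (42*u^3 + 8*u*v^2 - 4*v^3 + 8*v) du + (-12*u^3 - 28*u^2*v - 12*u*v^2 + 8*u - 8*v^3 + 16*v) dv

Using F^*(f dg) = (f ∘ F) d(g ∘ F), substitute each coordinate x_i by F_i(u, v) in f_i, and replace dx_i by d F_i = (∂F_i/∂u) du + (∂F_i/∂v) dv.
  For the x component: f_1(F) = 9*u^2 + 2*u*v + 2*v^2; d F_1 = (6*u) du + (0) dv
  For the y component: f_2(F) = 3*u^2; d F_2 = (-4*u) du + (0) dv
  For the z component: f_3(F) = -6*u^2 - 2*u*v - 2*v^2 + 4; d F_3 = (2*v) du + (2*u + 4*v) dv
Combining and collecting du, dv coefficients:
  coeff of du: 42*u^3 + 8*u*v^2 - 4*v^3 + 8*v
  coeff of dv: -12*u^3 - 28*u^2*v - 12*u*v^2 + 8*u - 8*v^3 + 16*v
F^* omega = (42*u^3 + 8*u*v^2 - 4*v^3 + 8*v) du + (-12*u^3 - 28*u^2*v - 12*u*v^2 + 8*u - 8*v^3 + 16*v) dv.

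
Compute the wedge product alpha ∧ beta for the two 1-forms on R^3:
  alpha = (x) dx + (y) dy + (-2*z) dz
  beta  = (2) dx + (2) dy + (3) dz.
alpha ∧ beta = (2*x - 2*y) dx ∧ dy + (3*x + 4*z) dx ∧ dz + (3*y + 4*z) dy ∧ dz

Distribute the wedge, using dx_i ∧ dx_j = -dx_j ∧ dx_i and dx_i ∧ dx_i = 0. For each pair (i, j) with i < j, the coefficient of dx_i ∧ dx_j in alpha ∧ beta is (alpha_i * beta_j - alpha_j * beta_i). Collecting: alpha ∧ beta = (2*x - 2*y) dx ∧ dy + (3*x + 4*z) dx ∧ dz + (3*y + 4*z) dy ∧ dz.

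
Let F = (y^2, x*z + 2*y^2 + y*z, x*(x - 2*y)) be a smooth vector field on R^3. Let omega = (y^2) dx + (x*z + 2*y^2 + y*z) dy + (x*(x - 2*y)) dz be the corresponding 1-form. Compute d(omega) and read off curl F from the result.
d(omega) = (-3*x - y) dy ∧ dz + (-2*x + 2*y) dz ∧ dx + (-2*y + z) dx ∧ dy; curl F = (-3*x - y, -2*x + 2*y, -2*y + z)

d omega = sum_{i<j} (∂f_j/∂x_i - ∂f_i/∂x_j) dx_i ∧ dx_j. Under the identification (dy ∧ dz, dz ∧ dx, dx ∧ dy) ↔ (e_x, e_y, e_z), the coefficients are exactly the components of curl F. Compute:
  ∂R/∂y - ∂Q/∂z = (-2*x) - (x + y) = -3*x - y
  ∂P/∂z - ∂R/∂x = (0) - (2*x - 2*y) = -2*x + 2*y
  ∂Q/∂x - ∂P/∂y = (z) - (2*y) = -2*y + z.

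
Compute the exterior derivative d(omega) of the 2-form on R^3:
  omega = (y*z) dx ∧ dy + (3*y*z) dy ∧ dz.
d(omega) = (y) dx ∧ dy ∧ dz

For a 2-form omega = sum_{i<j} g_{ij} dx_i ∧ dx_j, the exterior derivative is
  d(omega) = sum_{i<j} d(g_{ij}) ∧ dx_i ∧ dx_j = sum_{i<j, k} (∂g_{ij}/∂x_k) dx_k ∧ dx_i ∧ dx_j.
Expand each term, using dx_k ∧ dx_i ∧ dx_j = sgn(permutation) dx_{(a)} ∧ dx_{(b)} ∧ dx_{(c)} with (a < b < c) sorted:
  d(y*z) includes (∂/∂z)(y*z) dz = (y) dz, which multiplied by dx ∧ dy gives (y) dx ∧ dy ∧ dz
Collecting like 3-forms: d(omega) = (y) dx ∧ dy ∧ dz.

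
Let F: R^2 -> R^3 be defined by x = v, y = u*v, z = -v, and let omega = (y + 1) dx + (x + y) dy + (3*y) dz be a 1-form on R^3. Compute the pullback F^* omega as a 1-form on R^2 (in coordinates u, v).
F^* omega = (v^2*(u + 1)) du + (u^2*v - u*v + 1) dv

Using F^*(f dg) = (f ∘ F) d(g ∘ F), substitute each coordinate x_i by F_i(u, v) in f_i, and replace dx_i by d F_i = (∂F_i/∂u) du + (∂F_i/∂v) dv.
  For the x component: f_1(F) = u*v + 1; d F_1 = (0) du + (1) dv
  For the y component: f_2(F) = v*(u + 1); d F_2 = (v) du + (u) dv
  For the z component: f_3(F) = 3*u*v; d F_3 = (0) du + (-1) dv
Combining and collecting du, dv coefficients:
  coeff of du: v^2*(u + 1)
  coeff of dv: u^2*v - u*v + 1
F^* omega = (v^2*(u + 1)) du + (u^2*v - u*v + 1) dv.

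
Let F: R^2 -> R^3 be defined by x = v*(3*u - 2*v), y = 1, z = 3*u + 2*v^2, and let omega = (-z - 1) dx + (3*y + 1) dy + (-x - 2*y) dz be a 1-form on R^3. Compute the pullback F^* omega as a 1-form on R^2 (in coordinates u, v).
F^* omega = (-18*u*v - 6*v^3 + 6*v^2 - 3*v - 6) du + (-9*u^2 - 18*u*v^2 + 12*u*v - 3*u + 16*v^3 - 4*v) dv

Using F^*(f dg) = (f ∘ F) d(g ∘ F), substitute each coordinate x_i by F_i(u, v) in f_i, and replace dx_i by d F_i = (∂F_i/∂u) du + (∂F_i/∂v) dv.
  For the x component: f_1(F) = -3*u - 2*v^2 - 1; d F_1 = (3*v) du + (3*u - 4*v) dv
  For the y component: f_2(F) = 4; d F_2 = (0) du + (0) dv
  For the z component: f_3(F) = -3*u*v + 2*v^2 - 2; d F_3 = (3) du + (4*v) dv
Combining and collecting du, dv coefficients:
  coeff of du: -18*u*v - 6*v^3 + 6*v^2 - 3*v - 6
  coeff of dv: -9*u^2 - 18*u*v^2 + 12*u*v - 3*u + 16*v^3 - 4*v
F^* omega = (-18*u*v - 6*v^3 + 6*v^2 - 3*v - 6) du + (-9*u^2 - 18*u*v^2 + 12*u*v - 3*u + 16*v^3 - 4*v) dv.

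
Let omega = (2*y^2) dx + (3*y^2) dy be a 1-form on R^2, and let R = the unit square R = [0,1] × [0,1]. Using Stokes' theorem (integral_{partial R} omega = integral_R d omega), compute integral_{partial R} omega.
integral_(partial R) omega = -2

Stokes: integral_partial_R omega = integral_R d omega with d omega = (∂Q/∂x - ∂P/∂y) dx ∧ dy.
  ∂Q/∂x = 0
  ∂P/∂y = 4*y
  integrand = ∂Q/∂x - ∂P/∂y = -4*y.
Integrating over R: integral_0^1 integral_0^1 (-4*y) dx dy = -2.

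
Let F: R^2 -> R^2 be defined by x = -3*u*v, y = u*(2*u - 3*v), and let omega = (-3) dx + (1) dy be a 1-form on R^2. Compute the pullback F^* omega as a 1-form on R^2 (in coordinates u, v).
F^* omega = (4*u + 6*v) du + (6*u) dv

Using F^*(f dg) = (f ∘ F) d(g ∘ F), substitute each coordinate x_i by F_i(u, v) in f_i, and replace dx_i by d F_i = (∂F_i/∂u) du + (∂F_i/∂v) dv.
  For the x component: f_1(F) = -3; d F_1 = (-3*v) du + (-3*u) dv
  For the y component: f_2(F) = 1; d F_2 = (4*u - 3*v) du + (-3*u) dv
Combining and collecting du, dv coefficients:
  coeff of du: 4*u + 6*v
  coeff of dv: 6*u
F^* omega = (4*u + 6*v) du + (6*u) dv.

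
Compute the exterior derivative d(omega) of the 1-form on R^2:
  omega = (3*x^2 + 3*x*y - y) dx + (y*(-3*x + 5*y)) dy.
d(omega) = (-3*x - 3*y + 1) dx ∧ dy

For a 1-form omega = sum_i f_i dx_i, the exterior derivative is
  d(omega) = sum_{i < j} (∂f_j/∂x_i - ∂f_i/∂x_j) dx_i ∧ dx_j.
  coefficient of dx ∧ dy: ∂f_2/∂x - ∂f_1/∂y = ∂(y*(-3*x + 5*y))/∂x - ∂(3*x^2 + 3*x*y - y)/∂y = -3*x - 3*y + 1
Assembling: d(omega) = (-3*x - 3*y + 1) dx ∧ dy.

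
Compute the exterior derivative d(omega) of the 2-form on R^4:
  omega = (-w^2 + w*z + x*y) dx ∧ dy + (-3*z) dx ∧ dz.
d(omega) = (w) dx ∧ dy ∧ dz + (-2*w + z) dx ∧ dy ∧ dw

For a 2-form omega = sum_{i<j} g_{ij} dx_i ∧ dx_j, the exterior derivative is
  d(omega) = sum_{i<j} d(g_{ij}) ∧ dx_i ∧ dx_j = sum_{i<j, k} (∂g_{ij}/∂x_k) dx_k ∧ dx_i ∧ dx_j.
Expand each term, using dx_k ∧ dx_i ∧ dx_j = sgn(permutation) dx_{(a)} ∧ dx_{(b)} ∧ dx_{(c)} with (a < b < c) sorted:
  d(-w^2 + w*z + x*y) includes (∂/∂z)(-w^2 + w*z + x*y) dz = (w) dz, which multiplied by dx ∧ dy gives (w) dx ∧ dy ∧ dz
  d(-w^2 + w*z + x*y) includes (∂/∂w)(-w^2 + w*z + x*y) dw = (-2*w + z) dw, which multiplied by dx ∧ dy gives (-2*w + z) dx ∧ dy ∧ dw
Collecting like 3-forms: d(omega) = (w) dx ∧ dy ∧ dz + (-2*w + z) dx ∧ dy ∧ dw.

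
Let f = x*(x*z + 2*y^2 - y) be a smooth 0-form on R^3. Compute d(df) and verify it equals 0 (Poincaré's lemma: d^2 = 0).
d(df) = 0

Step 1: df = sum_i (∂f/∂x_i) dx_i = (2*x*z + 2*y^2 - y) dx + (x*(4*y - 1)) dy + (x^2) dz.
Step 2: Apply d again. Using the 1-form formula, the coefficient of dx ∧ dy in d(df) is ∂^2 f/∂x ∂y - ∂^2 f/∂y ∂x = (4*y - 1) - (4*y - 1) = 0 (equality of mixed partials for smooth f).
Similarly for dx ∧ dz and dy ∧ dz — all coefficients vanish. So d(df) = 0.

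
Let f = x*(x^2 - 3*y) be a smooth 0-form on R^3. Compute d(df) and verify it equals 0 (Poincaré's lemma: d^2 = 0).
d(df) = 0

Step 1: df = sum_i (∂f/∂x_i) dx_i = (3*x^2 - 3*y) dx + (-3*x) dy + (0) dz.
Step 2: Apply d again. Using the 1-form formula, the coefficient of dx ∧ dy in d(df) is ∂^2 f/∂x ∂y - ∂^2 f/∂y ∂x = (-3) - (-3) = 0 (equality of mixed partials for smooth f).
Similarly for dx ∧ dz and dy ∧ dz — all coefficients vanish. So d(df) = 0.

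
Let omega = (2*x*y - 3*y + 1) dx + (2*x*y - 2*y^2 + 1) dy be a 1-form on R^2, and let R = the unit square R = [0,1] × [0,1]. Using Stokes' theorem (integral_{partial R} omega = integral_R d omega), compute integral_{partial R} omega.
integral_(partial R) omega = 3

Stokes: integral_partial_R omega = integral_R d omega with d omega = (∂Q/∂x - ∂P/∂y) dx ∧ dy.
  ∂Q/∂x = 2*y
  ∂P/∂y = 2*x - 3
  integrand = ∂Q/∂x - ∂P/∂y = -2*x + 2*y + 3.
Integrating over R: integral_0^1 integral_0^1 (-2*x + 2*y + 3) dx dy = 3.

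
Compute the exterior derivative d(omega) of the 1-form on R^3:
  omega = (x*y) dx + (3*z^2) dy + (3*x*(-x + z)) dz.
d(omega) = (-x) dx ∧ dy + (-6*x + 3*z) dx ∧ dz + (-6*z) dy ∧ dz

For a 1-form omega = sum_i f_i dx_i, the exterior derivative is
  d(omega) = sum_{i < j} (∂f_j/∂x_i - ∂f_i/∂x_j) dx_i ∧ dx_j.
  coefficient of dx ∧ dy: ∂f_2/∂x - ∂f_1/∂y = ∂(3*z^2)/∂x - ∂(x*y)/∂y = -x
  coefficient of dx ∧ dz: ∂f_3/∂x - ∂f_1/∂z = ∂(3*x*(-x + z))/∂x - ∂(x*y)/∂z = -6*x + 3*z
  coefficient of dy ∧ dz: ∂f_3/∂y - ∂f_2/∂z = ∂(3*x*(-x + z))/∂y - ∂(3*z^2)/∂z = -6*z
Assembling: d(omega) = (-x) dx ∧ dy + (-6*x + 3*z) dx ∧ dz + (-6*z) dy ∧ dz.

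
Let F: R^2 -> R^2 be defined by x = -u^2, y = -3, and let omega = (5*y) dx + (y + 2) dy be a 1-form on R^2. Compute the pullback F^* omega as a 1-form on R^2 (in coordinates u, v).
F^* omega = (30*u) du

Using F^*(f dg) = (f ∘ F) d(g ∘ F), substitute each coordinate x_i by F_i(u, v) in f_i, and replace dx_i by d F_i = (∂F_i/∂u) du + (∂F_i/∂v) dv.
  For the x component: f_1(F) = -15; d F_1 = (-2*u) du + (0) dv
  For the y component: f_2(F) = -1; d F_2 = (0) du + (0) dv
Combining and collecting du, dv coefficients:
  coeff of du: 30*u
  coeff of dv: 0
F^* omega = (30*u) du.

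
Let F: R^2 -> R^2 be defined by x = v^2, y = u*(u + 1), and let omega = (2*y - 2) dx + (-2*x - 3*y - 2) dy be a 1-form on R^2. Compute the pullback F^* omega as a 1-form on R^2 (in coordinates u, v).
F^* omega = (-6*u^3 - 9*u^2 - 4*u*v^2 - 7*u - 2*v^2 - 2) du + (4*v*(u^2 + u - 1)) dv

Using F^*(f dg) = (f ∘ F) d(g ∘ F), substitute each coordinate x_i by F_i(u, v) in f_i, and replace dx_i by d F_i = (∂F_i/∂u) du + (∂F_i/∂v) dv.
  For the x component: f_1(F) = 2*u^2 + 2*u - 2; d F_1 = (0) du + (2*v) dv
  For the y component: f_2(F) = -3*u^2 - 3*u - 2*v^2 - 2; d F_2 = (2*u + 1) du + (0) dv
Combining and collecting du, dv coefficients:
  coeff of du: -6*u^3 - 9*u^2 - 4*u*v^2 - 7*u - 2*v^2 - 2
  coeff of dv: 4*v*(u^2 + u - 1)
F^* omega = (-6*u^3 - 9*u^2 - 4*u*v^2 - 7*u - 2*v^2 - 2) du + (4*v*(u^2 + u - 1)) dv.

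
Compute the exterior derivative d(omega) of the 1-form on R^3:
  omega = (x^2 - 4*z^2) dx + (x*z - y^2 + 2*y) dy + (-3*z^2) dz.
d(omega) = (z) dx ∧ dy + (8*z) dx ∧ dz + (-x) dy ∧ dz

For a 1-form omega = sum_i f_i dx_i, the exterior derivative is
  d(omega) = sum_{i < j} (∂f_j/∂x_i - ∂f_i/∂x_j) dx_i ∧ dx_j.
  coefficient of dx ∧ dy: ∂f_2/∂x - ∂f_1/∂y = ∂(x*z - y^2 + 2*y)/∂x - ∂(x^2 - 4*z^2)/∂y = z
  coefficient of dx ∧ dz: ∂f_3/∂x - ∂f_1/∂z = ∂(-3*z^2)/∂x - ∂(x^2 - 4*z^2)/∂z = 8*z
  coefficient of dy ∧ dz: ∂f_3/∂y - ∂f_2/∂z = ∂(-3*z^2)/∂y - ∂(x*z - y^2 + 2*y)/∂z = -x
Assembling: d(omega) = (z) dx ∧ dy + (8*z) dx ∧ dz + (-x) dy ∧ dz.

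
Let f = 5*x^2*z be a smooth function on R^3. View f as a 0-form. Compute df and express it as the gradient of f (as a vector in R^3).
df = (10*x*z) dx + (0) dy + (5*x^2) dz; grad f = (10*x*z, 0, 5*x^2)

For a 0-form f, d f = (∂f/∂x) dx + (∂f/∂y) dy + (∂f/∂z) dz. The components of the vector representation are exactly the entries of grad f in Cartesian coordinates:
  ∂f/∂x = 10*x*z
  ∂f/∂y = 0
  ∂f/∂z = 5*x^2.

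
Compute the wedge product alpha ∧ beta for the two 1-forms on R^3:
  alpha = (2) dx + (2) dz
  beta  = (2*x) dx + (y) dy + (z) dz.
alpha ∧ beta = (2*y) dx ∧ dy + (-4*x + 2*z) dx ∧ dz + (-2*y) dy ∧ dz

Distribute the wedge, using dx_i ∧ dx_j = -dx_j ∧ dx_i and dx_i ∧ dx_i = 0. For each pair (i, j) with i < j, the coefficient of dx_i ∧ dx_j in alpha ∧ beta is (alpha_i * beta_j - alpha_j * beta_i). Collecting: alpha ∧ beta = (2*y) dx ∧ dy + (-4*x + 2*z) dx ∧ dz + (-2*y) dy ∧ dz.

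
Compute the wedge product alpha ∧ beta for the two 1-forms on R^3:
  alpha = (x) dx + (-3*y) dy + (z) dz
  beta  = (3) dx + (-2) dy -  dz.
alpha ∧ beta = (-2*x + 9*y) dx ∧ dy + (-x - 3*z) dx ∧ dz + (3*y + 2*z) dy ∧ dz

Distribute the wedge, using dx_i ∧ dx_j = -dx_j ∧ dx_i and dx_i ∧ dx_i = 0. For each pair (i, j) with i < j, the coefficient of dx_i ∧ dx_j in alpha ∧ beta is (alpha_i * beta_j - alpha_j * beta_i). Collecting: alpha ∧ beta = (-2*x + 9*y) dx ∧ dy + (-x - 3*z) dx ∧ dz + (3*y + 2*z) dy ∧ dz.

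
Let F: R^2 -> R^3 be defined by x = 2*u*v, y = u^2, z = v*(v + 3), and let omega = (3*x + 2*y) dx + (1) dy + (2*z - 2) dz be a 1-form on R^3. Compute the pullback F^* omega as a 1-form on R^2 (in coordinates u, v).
F^* omega = (2*u*(2*u*v + 6*v^2 + 1)) du + (4*u^3 + 12*u^2*v + 4*v^3 + 18*v^2 + 14*v - 6) dv

Using F^*(f dg) = (f ∘ F) d(g ∘ F), substitute each coordinate x_i by F_i(u, v) in f_i, and replace dx_i by d F_i = (∂F_i/∂u) du + (∂F_i/∂v) dv.
  For the x component: f_1(F) = 2*u*(u + 3*v); d F_1 = (2*v) du + (2*u) dv
  For the y component: f_2(F) = 1; d F_2 = (2*u) du + (0) dv
  For the z component: f_3(F) = 2*v^2 + 6*v - 2; d F_3 = (0) du + (2*v + 3) dv
Combining and collecting du, dv coefficients:
  coeff of du: 2*u*(2*u*v + 6*v^2 + 1)
  coeff of dv: 4*u^3 + 12*u^2*v + 4*v^3 + 18*v^2 + 14*v - 6
F^* omega = (2*u*(2*u*v + 6*v^2 + 1)) du + (4*u^3 + 12*u^2*v + 4*v^3 + 18*v^2 + 14*v - 6) dv.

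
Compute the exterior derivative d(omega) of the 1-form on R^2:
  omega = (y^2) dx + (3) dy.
d(omega) = (-2*y) dx ∧ dy

For a 1-form omega = sum_i f_i dx_i, the exterior derivative is
  d(omega) = sum_{i < j} (∂f_j/∂x_i - ∂f_i/∂x_j) dx_i ∧ dx_j.
  coefficient of dx ∧ dy: ∂f_2/∂x - ∂f_1/∂y = ∂(3)/∂x - ∂(y^2)/∂y = -2*y
Assembling: d(omega) = (-2*y) dx ∧ dy.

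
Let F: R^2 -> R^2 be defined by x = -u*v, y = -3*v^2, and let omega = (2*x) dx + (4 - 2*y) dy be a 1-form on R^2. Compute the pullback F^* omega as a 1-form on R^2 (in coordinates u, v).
F^* omega = (2*u*v^2) du + (2*v*(u^2 - 18*v^2 - 12)) dv

Using F^*(f dg) = (f ∘ F) d(g ∘ F), substitute each coordinate x_i by F_i(u, v) in f_i, and replace dx_i by d F_i = (∂F_i/∂u) du + (∂F_i/∂v) dv.
  For the x component: f_1(F) = -2*u*v; d F_1 = (-v) du + (-u) dv
  For the y component: f_2(F) = 6*v^2 + 4; d F_2 = (0) du + (-6*v) dv
Combining and collecting du, dv coefficients:
  coeff of du: 2*u*v^2
  coeff of dv: 2*v*(u^2 - 18*v^2 - 12)
F^* omega = (2*u*v^2) du + (2*v*(u^2 - 18*v^2 - 12)) dv.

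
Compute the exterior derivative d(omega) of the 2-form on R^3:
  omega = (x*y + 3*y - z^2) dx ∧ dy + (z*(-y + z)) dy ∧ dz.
d(omega) = (-2*z) dx ∧ dy ∧ dz

For a 2-form omega = sum_{i<j} g_{ij} dx_i ∧ dx_j, the exterior derivative is
  d(omega) = sum_{i<j} d(g_{ij}) ∧ dx_i ∧ dx_j = sum_{i<j, k} (∂g_{ij}/∂x_k) dx_k ∧ dx_i ∧ dx_j.
Expand each term, using dx_k ∧ dx_i ∧ dx_j = sgn(permutation) dx_{(a)} ∧ dx_{(b)} ∧ dx_{(c)} with (a < b < c) sorted:
  d(x*y + 3*y - z^2) includes (∂/∂z)(x*y + 3*y - z^2) dz = (-2*z) dz, which multiplied by dx ∧ dy gives (-2*z) dx ∧ dy ∧ dz
Collecting like 3-forms: d(omega) = (-2*z) dx ∧ dy ∧ dz.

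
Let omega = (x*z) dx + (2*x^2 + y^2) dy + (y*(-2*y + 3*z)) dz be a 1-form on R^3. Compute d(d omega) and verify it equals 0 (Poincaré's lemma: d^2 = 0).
d(d omega) = 0

Step 1: d omega = sum_{i<j} (∂f_j/∂x_i - ∂f_i/∂x_j) dx_i ∧ dx_j:
  coeff of dx ∧ dy: 4*x
  coeff of dx ∧ dz: -x
  coeff of dy ∧ dz: -4*y + 3*z
Step 2: Apply d again to each 2-form coefficient. The only possible 3-form in R^3 is dx ∧ dy ∧ dz, with coefficient
  ∂(coeff of dy∧dz)/∂x - ∂(coeff of dx∧dz)/∂y + ∂(coeff of dx∧dy)/∂z
  = ∂/∂x (-4*y + 3*z) - ∂/∂y (-x) + ∂/∂z (4*x).
Each of these terms simplifies to sums of mixed partials that cancel in pairs. The result is 0 (by equality of mixed partials for smooth functions — Schwarz / Clairaut).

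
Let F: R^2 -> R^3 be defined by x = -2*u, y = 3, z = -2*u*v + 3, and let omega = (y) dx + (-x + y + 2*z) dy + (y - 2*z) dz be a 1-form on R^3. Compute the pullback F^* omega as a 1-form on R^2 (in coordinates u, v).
F^* omega = (-8*u*v^2 + 6*v - 6) du + (2*u*(-4*u*v + 3)) dv

Using F^*(f dg) = (f ∘ F) d(g ∘ F), substitute each coordinate x_i by F_i(u, v) in f_i, and replace dx_i by d F_i = (∂F_i/∂u) du + (∂F_i/∂v) dv.
  For the x component: f_1(F) = 3; d F_1 = (-2) du + (0) dv
  For the y component: f_2(F) = -4*u*v + 2*u + 9; d F_2 = (0) du + (0) dv
  For the z component: f_3(F) = 4*u*v - 3; d F_3 = (-2*v) du + (-2*u) dv
Combining and collecting du, dv coefficients:
  coeff of du: -8*u*v^2 + 6*v - 6
  coeff of dv: 2*u*(-4*u*v + 3)
F^* omega = (-8*u*v^2 + 6*v - 6) du + (2*u*(-4*u*v + 3)) dv.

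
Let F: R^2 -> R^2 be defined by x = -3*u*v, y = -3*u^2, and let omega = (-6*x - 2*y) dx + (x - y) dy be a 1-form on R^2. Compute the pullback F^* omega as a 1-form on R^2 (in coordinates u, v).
F^* omega = (18*u*(-u^2 - 3*v^2)) du + (18*u^2*(-u - 3*v)) dv

Using F^*(f dg) = (f ∘ F) d(g ∘ F), substitute each coordinate x_i by F_i(u, v) in f_i, and replace dx_i by d F_i = (∂F_i/∂u) du + (∂F_i/∂v) dv.
  For the x component: f_1(F) = 6*u*(u + 3*v); d F_1 = (-3*v) du + (-3*u) dv
  For the y component: f_2(F) = 3*u*(u - v); d F_2 = (-6*u) du + (0) dv
Combining and collecting du, dv coefficients:
  coeff of du: 18*u*(-u^2 - 3*v^2)
  coeff of dv: 18*u^2*(-u - 3*v)
F^* omega = (18*u*(-u^2 - 3*v^2)) du + (18*u^2*(-u - 3*v)) dv.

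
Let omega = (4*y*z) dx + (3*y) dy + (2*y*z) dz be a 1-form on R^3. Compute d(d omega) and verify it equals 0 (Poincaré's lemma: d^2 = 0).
d(d omega) = 0

Step 1: d omega = sum_{i<j} (∂f_j/∂x_i - ∂f_i/∂x_j) dx_i ∧ dx_j:
  coeff of dx ∧ dy: -4*z
  coeff of dx ∧ dz: -4*y
  coeff of dy ∧ dz: 2*z
Step 2: Apply d again to each 2-form coefficient. The only possible 3-form in R^3 is dx ∧ dy ∧ dz, with coefficient
  ∂(coeff of dy∧dz)/∂x - ∂(coeff of dx∧dz)/∂y + ∂(coeff of dx∧dy)/∂z
  = ∂/∂x (2*z) - ∂/∂y (-4*y) + ∂/∂z (-4*z).
Each of these terms simplifies to sums of mixed partials that cancel in pairs. The result is 0 (by equality of mixed partials for smooth functions — Schwarz / Clairaut).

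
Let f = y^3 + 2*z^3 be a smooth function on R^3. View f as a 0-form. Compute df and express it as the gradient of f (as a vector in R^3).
df = (0) dx + (3*y^2) dy + (6*z^2) dz; grad f = (0, 3*y^2, 6*z^2)

For a 0-form f, d f = (∂f/∂x) dx + (∂f/∂y) dy + (∂f/∂z) dz. The components of the vector representation are exactly the entries of grad f in Cartesian coordinates:
  ∂f/∂x = 0
  ∂f/∂y = 3*y^2
  ∂f/∂z = 6*z^2.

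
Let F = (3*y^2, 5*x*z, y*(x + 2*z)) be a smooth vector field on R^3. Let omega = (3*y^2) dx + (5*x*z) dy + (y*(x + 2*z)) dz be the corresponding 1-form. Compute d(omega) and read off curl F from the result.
d(omega) = (-4*x + 2*z) dy ∧ dz + (-y) dz ∧ dx + (-6*y + 5*z) dx ∧ dy; curl F = (-4*x + 2*z, -y, -6*y + 5*z)

d omega = sum_{i<j} (∂f_j/∂x_i - ∂f_i/∂x_j) dx_i ∧ dx_j. Under the identification (dy ∧ dz, dz ∧ dx, dx ∧ dy) ↔ (e_x, e_y, e_z), the coefficients are exactly the components of curl F. Compute:
  ∂R/∂y - ∂Q/∂z = (x + 2*z) - (5*x) = -4*x + 2*z
  ∂P/∂z - ∂R/∂x = (0) - (y) = -y
  ∂Q/∂x - ∂P/∂y = (5*z) - (6*y) = -6*y + 5*z.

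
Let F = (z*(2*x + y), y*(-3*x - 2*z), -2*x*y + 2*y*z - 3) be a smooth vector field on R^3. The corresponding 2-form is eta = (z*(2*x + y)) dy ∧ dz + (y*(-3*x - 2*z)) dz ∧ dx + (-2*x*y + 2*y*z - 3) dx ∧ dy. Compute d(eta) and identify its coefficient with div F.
d(eta) = (-3*x + 2*y) dx ∧ dy ∧ dz; div F = -3*x + 2*y

For a 2-form in R^3 of the form above, applying d gives a 3-form with coefficient ∂P/∂x + ∂Q/∂y + ∂R/∂z:
  ∂P/∂x = 2*z
  ∂Q/∂y = -3*x - 2*z
  ∂R/∂z = 2*y
Sum = -3*x + 2*y, which is exactly div F.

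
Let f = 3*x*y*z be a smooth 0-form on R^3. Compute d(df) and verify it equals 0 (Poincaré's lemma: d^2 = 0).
d(df) = 0

Step 1: df = sum_i (∂f/∂x_i) dx_i = (3*y*z) dx + (3*x*z) dy + (3*x*y) dz.
Step 2: Apply d again. Using the 1-form formula, the coefficient of dx ∧ dy in d(df) is ∂^2 f/∂x ∂y - ∂^2 f/∂y ∂x = (3*z) - (3*z) = 0 (equality of mixed partials for smooth f).
Similarly for dx ∧ dz and dy ∧ dz — all coefficients vanish. So d(df) = 0.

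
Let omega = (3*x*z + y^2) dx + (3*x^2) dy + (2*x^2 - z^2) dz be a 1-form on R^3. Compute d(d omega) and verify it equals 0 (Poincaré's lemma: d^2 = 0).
d(d omega) = 0

Step 1: d omega = sum_{i<j} (∂f_j/∂x_i - ∂f_i/∂x_j) dx_i ∧ dx_j:
  coeff of dx ∧ dy: 6*x - 2*y
  coeff of dx ∧ dz: x
  coeff of dy ∧ dz: 0
Step 2: Apply d again to each 2-form coefficient. The only possible 3-form in R^3 is dx ∧ dy ∧ dz, with coefficient
  ∂(coeff of dy∧dz)/∂x - ∂(coeff of dx∧dz)/∂y + ∂(coeff of dx∧dy)/∂z
  = ∂/∂x (0) - ∂/∂y (x) + ∂/∂z (6*x - 2*y).
Each of these terms simplifies to sums of mixed partials that cancel in pairs. The result is 0 (by equality of mixed partials for smooth functions — Schwarz / Clairaut).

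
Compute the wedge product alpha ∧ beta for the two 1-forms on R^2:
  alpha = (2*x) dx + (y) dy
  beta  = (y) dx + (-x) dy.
alpha ∧ beta = (-2*x^2 - y^2) dx ∧ dy

Distribute the wedge, using dx_i ∧ dx_j = -dx_j ∧ dx_i and dx_i ∧ dx_i = 0. For each pair (i, j) with i < j, the coefficient of dx_i ∧ dx_j in alpha ∧ beta is (alpha_i * beta_j - alpha_j * beta_i). Collecting: alpha ∧ beta = (-2*x^2 - y^2) dx ∧ dy.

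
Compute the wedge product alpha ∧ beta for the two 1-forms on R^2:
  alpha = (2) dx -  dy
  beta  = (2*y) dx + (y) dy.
alpha ∧ beta = (4*y) dx ∧ dy

Distribute the wedge, using dx_i ∧ dx_j = -dx_j ∧ dx_i and dx_i ∧ dx_i = 0. For each pair (i, j) with i < j, the coefficient of dx_i ∧ dx_j in alpha ∧ beta is (alpha_i * beta_j - alpha_j * beta_i). Collecting: alpha ∧ beta = (4*y) dx ∧ dy.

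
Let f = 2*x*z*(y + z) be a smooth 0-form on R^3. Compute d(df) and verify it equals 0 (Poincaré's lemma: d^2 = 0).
d(df) = 0

Step 1: df = sum_i (∂f/∂x_i) dx_i = (2*z*(y + z)) dx + (2*x*z) dy + (2*x*(y + 2*z)) dz.
Step 2: Apply d again. Using the 1-form formula, the coefficient of dx ∧ dy in d(df) is ∂^2 f/∂x ∂y - ∂^2 f/∂y ∂x = (2*z) - (2*z) = 0 (equality of mixed partials for smooth f).
Similarly for dx ∧ dz and dy ∧ dz — all coefficients vanish. So d(df) = 0.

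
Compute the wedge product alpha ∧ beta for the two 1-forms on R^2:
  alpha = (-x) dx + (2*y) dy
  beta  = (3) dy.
alpha ∧ beta = (-3*x) dx ∧ dy

Distribute the wedge, using dx_i ∧ dx_j = -dx_j ∧ dx_i and dx_i ∧ dx_i = 0. For each pair (i, j) with i < j, the coefficient of dx_i ∧ dx_j in alpha ∧ beta is (alpha_i * beta_j - alpha_j * beta_i). Collecting: alpha ∧ beta = (-3*x) dx ∧ dy.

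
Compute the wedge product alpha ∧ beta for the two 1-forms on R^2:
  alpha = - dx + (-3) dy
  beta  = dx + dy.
alpha ∧ beta = (2) dx ∧ dy

Distribute the wedge, using dx_i ∧ dx_j = -dx_j ∧ dx_i and dx_i ∧ dx_i = 0. For each pair (i, j) with i < j, the coefficient of dx_i ∧ dx_j in alpha ∧ beta is (alpha_i * beta_j - alpha_j * beta_i). Collecting: alpha ∧ beta = (2) dx ∧ dy.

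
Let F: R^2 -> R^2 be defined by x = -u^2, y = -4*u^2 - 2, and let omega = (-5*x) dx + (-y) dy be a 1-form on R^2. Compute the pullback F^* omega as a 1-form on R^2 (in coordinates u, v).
F^* omega = (-42*u^3 - 16*u) du

Using F^*(f dg) = (f ∘ F) d(g ∘ F), substitute each coordinate x_i by F_i(u, v) in f_i, and replace dx_i by d F_i = (∂F_i/∂u) du + (∂F_i/∂v) dv.
  For the x component: f_1(F) = 5*u^2; d F_1 = (-2*u) du + (0) dv
  For the y component: f_2(F) = 4*u^2 + 2; d F_2 = (-8*u) du + (0) dv
Combining and collecting du, dv coefficients:
  coeff of du: -42*u^3 - 16*u
  coeff of dv: 0
F^* omega = (-42*u^3 - 16*u) du.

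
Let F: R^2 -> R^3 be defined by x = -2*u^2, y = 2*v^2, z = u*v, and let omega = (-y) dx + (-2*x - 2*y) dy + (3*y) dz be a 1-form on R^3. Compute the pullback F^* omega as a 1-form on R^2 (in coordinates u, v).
F^* omega = (v^2*(8*u + 6*v)) du + (2*v*(8*u^2 + 3*u*v - 8*v^2)) dv

Using F^*(f dg) = (f ∘ F) d(g ∘ F), substitute each coordinate x_i by F_i(u, v) in f_i, and replace dx_i by d F_i = (∂F_i/∂u) du + (∂F_i/∂v) dv.
  For the x component: f_1(F) = -2*v^2; d F_1 = (-4*u) du + (0) dv
  For the y component: f_2(F) = 4*u^2 - 4*v^2; d F_2 = (0) du + (4*v) dv
  For the z component: f_3(F) = 6*v^2; d F_3 = (v) du + (u) dv
Combining and collecting du, dv coefficients:
  coeff of du: v^2*(8*u + 6*v)
  coeff of dv: 2*v*(8*u^2 + 3*u*v - 8*v^2)
F^* omega = (v^2*(8*u + 6*v)) du + (2*v*(8*u^2 + 3*u*v - 8*v^2)) dv.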